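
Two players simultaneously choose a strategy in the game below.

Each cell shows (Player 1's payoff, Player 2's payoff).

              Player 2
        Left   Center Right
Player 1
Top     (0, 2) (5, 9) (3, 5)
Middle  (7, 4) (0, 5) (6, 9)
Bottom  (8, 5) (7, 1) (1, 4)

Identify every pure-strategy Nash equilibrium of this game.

Mark each player's best response to every combination of opponents' strategies; a profile where every player is best-responding is a pure Nash equilibrium.
Player 1 against Left: payoffs 0, 7, 8 → best response Bottom.
Player 1 against Center: payoffs 5, 0, 7 → best response Bottom.
Player 1 against Right: payoffs 3, 6, 1 → best response Middle.
Player 2 against Top: payoffs 2, 9, 5 → best response Center.
Player 2 against Middle: payoffs 4, 5, 9 → best response Right.
Player 2 against Bottom: payoffs 5, 1, 4 → best response Left.
Mutual best responses: (Middle, Right); (Bottom, Left).

Pure-strategy Nash equilibria: (Middle, Right) and (Bottom, Left)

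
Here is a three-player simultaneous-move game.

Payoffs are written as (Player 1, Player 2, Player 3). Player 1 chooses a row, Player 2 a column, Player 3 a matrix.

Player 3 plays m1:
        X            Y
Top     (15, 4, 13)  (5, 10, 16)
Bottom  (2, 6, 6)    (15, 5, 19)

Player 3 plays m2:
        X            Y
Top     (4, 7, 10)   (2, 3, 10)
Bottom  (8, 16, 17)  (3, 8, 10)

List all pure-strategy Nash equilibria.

(Bottom, X, m2)

(Top, X, m1): Player 2 can switch to Y (4 → 10). Not NE.
(Top, X, m2): Player 1 can switch to Bottom (4 → 8). Not NE.
(Top, Y, m1): Player 1 can switch to Bottom (5 → 15). Not NE.
(Top, Y, m2): Player 1 can switch to Bottom (2 → 3). Not NE.
(Bottom, X, m1): Player 1 can switch to Top (2 → 15). Not NE.
(Bottom, X, m2): Player 1 gets 8, best alternative 4; Player 2 gets 16, best alternative 8; Player 3 gets 17, best alternative 6. No profitable deviation — NE.
(Bottom, Y, m1): Player 2 can switch to X (5 → 6). Not NE.
(The remaining 1 profile has a profitable deviation by the same check.)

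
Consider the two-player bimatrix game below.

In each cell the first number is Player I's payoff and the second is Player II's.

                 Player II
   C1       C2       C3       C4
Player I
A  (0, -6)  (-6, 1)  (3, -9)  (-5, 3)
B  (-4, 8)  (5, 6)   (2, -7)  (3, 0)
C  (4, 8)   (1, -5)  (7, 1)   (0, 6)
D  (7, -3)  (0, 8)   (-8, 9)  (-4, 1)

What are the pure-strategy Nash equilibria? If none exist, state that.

There is no pure-strategy Nash equilibrium.

Player I against C1: payoffs 0, -4, 4, 7 → best response D.
Player I against C2: payoffs -6, 5, 1, 0 → best response B.
Player I against C3: payoffs 3, 2, 7, -8 → best response C.
Player I against C4: payoffs -5, 3, 0, -4 → best response B.
Player II against A: payoffs -6, 1, -9, 3 → best response C4.
Player II against B: payoffs 8, 6, -7, 0 → best response C1.
Player II against C: payoffs 8, -5, 1, 6 → best response C1.
Player II against D: payoffs -3, 8, 9, 1 → best response C3.
No profile is a mutual best response for all players.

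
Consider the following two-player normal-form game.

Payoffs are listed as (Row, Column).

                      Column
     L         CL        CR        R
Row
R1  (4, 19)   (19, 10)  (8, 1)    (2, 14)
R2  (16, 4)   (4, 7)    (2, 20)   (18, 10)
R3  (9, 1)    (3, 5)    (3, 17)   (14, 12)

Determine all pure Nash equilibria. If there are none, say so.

No pure-strategy Nash equilibrium.

Row against L: payoffs 4, 16, 9 → best response R2.
Row against CL: payoffs 19, 4, 3 → best response R1.
Row against CR: payoffs 8, 2, 3 → best response R1.
Row against R: payoffs 2, 18, 14 → best response R2.
Column against R1: payoffs 19, 10, 1, 14 → best response L.
Column against R2: payoffs 4, 7, 20, 10 → best response CR.
Column against R3: payoffs 1, 5, 17, 12 → best response CR.
No profile is a mutual best response for all players.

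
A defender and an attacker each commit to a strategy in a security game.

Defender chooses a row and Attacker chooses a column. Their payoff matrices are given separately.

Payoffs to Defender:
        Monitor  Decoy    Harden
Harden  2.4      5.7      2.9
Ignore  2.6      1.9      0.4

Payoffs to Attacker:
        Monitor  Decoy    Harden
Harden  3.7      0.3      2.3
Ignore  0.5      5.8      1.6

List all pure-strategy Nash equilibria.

Defender against Monitor: payoffs 2.4, 2.6 → best response Ignore.
Defender against Decoy: payoffs 5.7, 1.9 → best response Harden.
Defender against Harden: payoffs 2.9, 0.4 → best response Harden.
Attacker against Harden: payoffs 3.7, 0.3, 2.3 → best response Monitor.
Attacker against Ignore: payoffs 0.5, 5.8, 1.6 → best response Decoy.
No profile is a mutual best response for all players.

none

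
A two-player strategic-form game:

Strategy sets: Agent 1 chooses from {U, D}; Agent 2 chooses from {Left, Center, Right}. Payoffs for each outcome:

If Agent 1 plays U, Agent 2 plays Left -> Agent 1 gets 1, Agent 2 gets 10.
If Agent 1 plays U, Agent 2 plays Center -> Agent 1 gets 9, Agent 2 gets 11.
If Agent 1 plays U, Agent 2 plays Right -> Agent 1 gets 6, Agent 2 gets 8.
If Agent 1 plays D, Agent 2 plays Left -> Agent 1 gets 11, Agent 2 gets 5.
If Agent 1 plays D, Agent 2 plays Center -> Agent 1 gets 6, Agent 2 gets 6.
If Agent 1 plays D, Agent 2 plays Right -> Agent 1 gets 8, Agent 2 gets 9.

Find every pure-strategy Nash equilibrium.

Pure-strategy Nash equilibria: (U, Center); (D, Right)

(U, Left): Agent 1 can switch to D (1 → 11). Not NE.
(U, Center): Agent 1 gets 9, best alternative 6; Agent 2 gets 11, best alternative 10. No profitable deviation — NE.
(U, Right): Agent 1 can switch to D (6 → 8). Not NE.
(D, Left): Agent 2 can switch to Center (5 → 6). Not NE.
(D, Center): Agent 1 can switch to U (6 → 9). Not NE.
(D, Right): Agent 1 gets 8, best alternative 6; Agent 2 gets 9, best alternative 6. No profitable deviation — NE.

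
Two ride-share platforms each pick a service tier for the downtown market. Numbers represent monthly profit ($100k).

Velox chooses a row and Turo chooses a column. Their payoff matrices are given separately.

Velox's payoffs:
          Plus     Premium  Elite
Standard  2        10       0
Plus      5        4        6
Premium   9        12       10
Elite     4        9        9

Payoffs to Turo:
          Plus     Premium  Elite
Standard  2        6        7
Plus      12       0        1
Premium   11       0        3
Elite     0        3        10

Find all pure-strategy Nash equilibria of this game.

Pure NE: (Premium, Plus)

(Standard, Plus): Velox can switch to Plus (2 → 5). Not NE.
(Standard, Premium): Velox can switch to Premium (10 → 12). Not NE.
(Standard, Elite): Velox can switch to Plus (0 → 6). Not NE.
(Plus, Plus): Velox can switch to Premium (5 → 9). Not NE.
(Plus, Premium): Velox can switch to Standard (4 → 10). Not NE.
(Plus, Elite): Velox can switch to Premium (6 → 10). Not NE.
(Premium, Plus): Velox gets 9, best alternative 5; Turo gets 11, best alternative 3. No profitable deviation — NE.
(Premium, Premium): Turo can switch to Plus (0 → 11). Not NE.
(Premium, Elite): Turo can switch to Plus (3 → 11). Not NE.
(Elite, Plus): Velox can switch to Plus (4 → 5). Not NE.
(Elite, Premium): Velox can switch to Standard (9 → 10). Not NE.
(Elite, Elite): Velox can switch to Premium (9 → 10). Not NE.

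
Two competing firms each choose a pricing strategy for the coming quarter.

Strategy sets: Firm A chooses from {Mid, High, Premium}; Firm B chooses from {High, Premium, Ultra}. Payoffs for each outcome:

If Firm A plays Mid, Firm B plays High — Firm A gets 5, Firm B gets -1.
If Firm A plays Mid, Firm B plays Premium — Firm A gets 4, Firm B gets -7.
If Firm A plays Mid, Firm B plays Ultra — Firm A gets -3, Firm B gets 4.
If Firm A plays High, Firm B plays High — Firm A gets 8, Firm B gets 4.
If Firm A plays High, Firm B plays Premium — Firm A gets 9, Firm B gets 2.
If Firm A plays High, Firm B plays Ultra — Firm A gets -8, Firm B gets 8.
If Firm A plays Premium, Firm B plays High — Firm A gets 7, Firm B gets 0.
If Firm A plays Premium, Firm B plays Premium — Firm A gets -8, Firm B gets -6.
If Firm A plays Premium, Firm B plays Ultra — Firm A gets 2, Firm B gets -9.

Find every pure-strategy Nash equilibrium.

(Mid, High): Firm A can switch to High (5 → 8). Not NE.
(Mid, Premium): Firm A can switch to High (4 → 9). Not NE.
(Mid, Ultra): Firm A can switch to Premium (-3 → 2). Not NE.
(High, High): Firm B can switch to Ultra (4 → 8). Not NE.
(High, Premium): Firm B can switch to High (2 → 4). Not NE.
(High, Ultra): Firm A can switch to Mid (-8 → -3). Not NE.
(The remaining 3 profiles each have a profitable deviation by the same check.)

none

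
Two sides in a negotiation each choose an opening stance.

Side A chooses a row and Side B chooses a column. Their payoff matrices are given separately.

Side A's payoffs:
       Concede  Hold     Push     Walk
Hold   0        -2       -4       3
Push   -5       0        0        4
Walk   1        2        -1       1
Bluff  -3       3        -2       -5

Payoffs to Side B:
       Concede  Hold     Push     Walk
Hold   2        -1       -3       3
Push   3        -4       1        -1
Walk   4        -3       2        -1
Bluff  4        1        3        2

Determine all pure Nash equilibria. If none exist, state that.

Side A against Concede: payoffs 0, -5, 1, -3 → best response Walk.
Side A against Hold: payoffs -2, 0, 2, 3 → best response Bluff.
Side A against Push: payoffs -4, 0, -1, -2 → best response Push.
Side A against Walk: payoffs 3, 4, 1, -5 → best response Push.
Side B against Hold: payoffs 2, -1, -3, 3 → best response Walk.
Side B against Push: payoffs 3, -4, 1, -1 → best response Concede.
Side B against Walk: payoffs 4, -3, 2, -1 → best response Concede.
Side B against Bluff: payoffs 4, 1, 3, 2 → best response Concede.
Mutual best responses: (Walk, Concede).

Pure NE: (Walk, Concede)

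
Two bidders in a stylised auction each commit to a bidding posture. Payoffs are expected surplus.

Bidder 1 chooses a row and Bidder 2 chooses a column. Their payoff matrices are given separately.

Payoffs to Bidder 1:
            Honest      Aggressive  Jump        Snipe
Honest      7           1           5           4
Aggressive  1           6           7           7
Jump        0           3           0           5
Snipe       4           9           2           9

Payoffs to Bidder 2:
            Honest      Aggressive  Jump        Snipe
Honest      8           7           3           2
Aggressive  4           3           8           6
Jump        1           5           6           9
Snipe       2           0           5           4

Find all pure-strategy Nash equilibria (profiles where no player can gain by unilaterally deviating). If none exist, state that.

The pure Nash equilibria are (Honest, Honest); (Aggressive, Jump).

Check each profile: it is a Nash equilibrium iff no player can strictly gain by switching unilaterally.
(Honest, Honest): Bidder 1 gets 7, best alternative 4; Bidder 2 gets 8, best alternative 7. No profitable deviation — NE.
(Honest, Aggressive): Bidder 1 can switch to Aggressive (1 → 6). Not NE.
(Honest, Jump): Bidder 1 can switch to Aggressive (5 → 7). Not NE.
(Honest, Snipe): Bidder 1 can switch to Aggressive (4 → 7). Not NE.
(Aggressive, Honest): Bidder 1 can switch to Honest (1 → 7). Not NE.
(Aggressive, Aggressive): Bidder 1 can switch to Snipe (6 → 9). Not NE.
(Aggressive, Jump): Bidder 1 gets 7, best alternative 5; Bidder 2 gets 8, best alternative 6. No profitable deviation — NE.
(Aggressive, Snipe): Bidder 1 can switch to Snipe (7 → 9). Not NE.
(Jump, Honest): Bidder 1 can switch to Honest (0 → 7). Not NE.
(Jump, Aggressive): Bidder 1 can switch to Aggressive (3 → 6). Not NE.
(The remaining 6 profiles each have a profitable deviation by the same check.)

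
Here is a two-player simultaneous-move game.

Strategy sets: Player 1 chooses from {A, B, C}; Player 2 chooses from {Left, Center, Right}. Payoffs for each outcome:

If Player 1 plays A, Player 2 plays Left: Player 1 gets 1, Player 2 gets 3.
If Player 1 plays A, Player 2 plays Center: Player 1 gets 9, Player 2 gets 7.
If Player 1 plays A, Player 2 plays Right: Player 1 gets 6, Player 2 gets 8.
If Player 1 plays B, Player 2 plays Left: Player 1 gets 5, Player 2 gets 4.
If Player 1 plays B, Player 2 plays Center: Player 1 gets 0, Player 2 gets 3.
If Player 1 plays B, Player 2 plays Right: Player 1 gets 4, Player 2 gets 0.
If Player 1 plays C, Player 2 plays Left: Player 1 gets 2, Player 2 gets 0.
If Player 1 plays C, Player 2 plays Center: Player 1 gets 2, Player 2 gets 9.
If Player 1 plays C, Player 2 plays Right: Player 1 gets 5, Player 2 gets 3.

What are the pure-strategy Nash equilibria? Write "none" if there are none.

Player 1 against Left: payoffs 1, 5, 2 → best response B.
Player 1 against Center: payoffs 9, 0, 2 → best response A.
Player 1 against Right: payoffs 6, 4, 5 → best response A.
Player 2 against A: payoffs 3, 7, 8 → best response Right.
Player 2 against B: payoffs 4, 3, 0 → best response Left.
Player 2 against C: payoffs 0, 9, 3 → best response Center.
Mutual best responses: (A, Right); (B, Left).

(A, Right); (B, Left)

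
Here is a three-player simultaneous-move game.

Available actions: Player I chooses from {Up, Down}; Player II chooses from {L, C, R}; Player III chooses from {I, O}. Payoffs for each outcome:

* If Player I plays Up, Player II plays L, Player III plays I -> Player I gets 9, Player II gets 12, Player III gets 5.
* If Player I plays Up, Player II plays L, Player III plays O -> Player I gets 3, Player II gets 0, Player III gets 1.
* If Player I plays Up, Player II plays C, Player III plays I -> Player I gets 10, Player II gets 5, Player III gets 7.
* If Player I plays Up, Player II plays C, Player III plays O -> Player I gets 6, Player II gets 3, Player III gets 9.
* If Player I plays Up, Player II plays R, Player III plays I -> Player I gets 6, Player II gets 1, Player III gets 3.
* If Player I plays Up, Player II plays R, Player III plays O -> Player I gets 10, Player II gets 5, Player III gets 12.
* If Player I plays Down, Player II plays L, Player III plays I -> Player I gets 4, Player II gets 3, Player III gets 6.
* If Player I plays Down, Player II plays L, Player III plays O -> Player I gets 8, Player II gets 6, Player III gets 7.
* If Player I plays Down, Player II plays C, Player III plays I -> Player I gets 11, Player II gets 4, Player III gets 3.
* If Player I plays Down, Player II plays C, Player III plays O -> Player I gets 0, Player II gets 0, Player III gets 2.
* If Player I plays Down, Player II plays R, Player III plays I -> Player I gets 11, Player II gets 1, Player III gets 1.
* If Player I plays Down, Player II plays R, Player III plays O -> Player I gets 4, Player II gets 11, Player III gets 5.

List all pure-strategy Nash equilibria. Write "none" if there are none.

(Up, L, I): Player I gets 9, best alternative 4; Player II gets 12, best alternative 5; Player III gets 5, best alternative 1. No profitable deviation — NE.
(Up, L, O): Player I can switch to Down (3 → 8). Not NE.
(Up, C, I): Player I can switch to Down (10 → 11). Not NE.
(Up, C, O): Player II can switch to R (3 → 5). Not NE.
(Up, R, I): Player I can switch to Down (6 → 11). Not NE.
(Up, R, O): Player I gets 10, best alternative 4; Player II gets 5, best alternative 3; Player III gets 12, best alternative 3. No profitable deviation — NE.
(Down, L, I): Player I can switch to Up (4 → 9). Not NE.
(Down, L, O): Player II can switch to R (6 → 11). Not NE.
(Down, C, I): Player I gets 11, best alternative 10; Player II gets 4, best alternative 3; Player III gets 3, best alternative 2. No profitable deviation — NE.
(The remaining 3 profiles each have a profitable deviation by the same check.)

(Up, L, I); (Up, R, O); (Down, C, I)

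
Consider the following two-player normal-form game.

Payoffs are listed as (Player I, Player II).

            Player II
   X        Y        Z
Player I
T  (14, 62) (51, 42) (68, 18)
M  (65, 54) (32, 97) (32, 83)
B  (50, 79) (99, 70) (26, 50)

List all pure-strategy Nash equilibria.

none

For each player, find the best response to each opponent profile; mutual best responses are the pure NE.
Player I against X: payoffs 14, 65, 50 → best response M.
Player I against Y: payoffs 51, 32, 99 → best response B.
Player I against Z: payoffs 68, 32, 26 → best response T.
Player II against T: payoffs 62, 42, 18 → best response X.
Player II against M: payoffs 54, 97, 83 → best response Y.
Player II against B: payoffs 79, 70, 50 → best response X.
No profile is a mutual best response for all players.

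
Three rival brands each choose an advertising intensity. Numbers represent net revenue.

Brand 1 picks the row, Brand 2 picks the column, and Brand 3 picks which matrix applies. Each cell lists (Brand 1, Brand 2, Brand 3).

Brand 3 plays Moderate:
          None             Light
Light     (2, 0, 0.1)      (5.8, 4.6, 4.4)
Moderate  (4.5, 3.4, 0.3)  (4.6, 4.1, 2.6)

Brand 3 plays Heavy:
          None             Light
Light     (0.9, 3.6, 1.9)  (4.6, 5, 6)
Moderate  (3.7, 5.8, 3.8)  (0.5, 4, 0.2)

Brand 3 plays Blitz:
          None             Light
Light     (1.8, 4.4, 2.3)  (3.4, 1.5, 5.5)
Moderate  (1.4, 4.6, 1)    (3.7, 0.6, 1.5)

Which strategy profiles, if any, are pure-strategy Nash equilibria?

(Light, None, Blitz) and (Light, Light, Heavy) and (Moderate, None, Heavy)

Brand 1 against (None, Moderate): payoffs 2, 4.5 → best response Moderate.
Brand 1 against (None, Heavy): payoffs 0.9, 3.7 → best response Moderate.
Brand 1 against (None, Blitz): payoffs 1.8, 1.4 → best response Light.
Brand 1 against (Light, Moderate): payoffs 5.8, 4.6 → best response Light.
Brand 1 against (Light, Heavy): payoffs 4.6, 0.5 → best response Light.
Brand 1 against (Light, Blitz): payoffs 3.4, 3.7 → best response Moderate.
Brand 2 against (Light, Moderate): payoffs 0, 4.6 → best response Light.
Brand 2 against (Light, Heavy): payoffs 3.6, 5 → best response Light.
Brand 2 against (Light, Blitz): payoffs 4.4, 1.5 → best response None.
Brand 2 against (Moderate, Moderate): payoffs 3.4, 4.1 → best response Light.
Brand 2 against (Moderate, Heavy): payoffs 5.8, 4 → best response None.
Brand 2 against (Moderate, Blitz): payoffs 4.6, 0.6 → best response None.
Brand 3 against (Light, None): payoffs 0.1, 1.9, 2.3 → best response Blitz.
Brand 3 against (Light, Light): payoffs 4.4, 6, 5.5 → best response Heavy.
Brand 3 against (Moderate, None): payoffs 0.3, 3.8, 1 → best response Heavy.
Brand 3 against (Moderate, Light): payoffs 2.6, 0.2, 1.5 → best response Moderate.
Mutual best responses: (Light, None, Blitz); (Light, Light, Heavy); (Moderate, None, Heavy).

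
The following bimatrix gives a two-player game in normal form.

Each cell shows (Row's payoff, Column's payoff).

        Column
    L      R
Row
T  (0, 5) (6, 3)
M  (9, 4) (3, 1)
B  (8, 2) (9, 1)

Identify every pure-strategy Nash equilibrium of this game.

Row against L: payoffs 0, 9, 8 → best response M.
Row against R: payoffs 6, 3, 9 → best response B.
Column against T: payoffs 5, 3 → best response L.
Column against M: payoffs 4, 1 → best response L.
Column against B: payoffs 2, 1 → best response L.
Mutual best responses: (M, L).

Pure NE: (M, L)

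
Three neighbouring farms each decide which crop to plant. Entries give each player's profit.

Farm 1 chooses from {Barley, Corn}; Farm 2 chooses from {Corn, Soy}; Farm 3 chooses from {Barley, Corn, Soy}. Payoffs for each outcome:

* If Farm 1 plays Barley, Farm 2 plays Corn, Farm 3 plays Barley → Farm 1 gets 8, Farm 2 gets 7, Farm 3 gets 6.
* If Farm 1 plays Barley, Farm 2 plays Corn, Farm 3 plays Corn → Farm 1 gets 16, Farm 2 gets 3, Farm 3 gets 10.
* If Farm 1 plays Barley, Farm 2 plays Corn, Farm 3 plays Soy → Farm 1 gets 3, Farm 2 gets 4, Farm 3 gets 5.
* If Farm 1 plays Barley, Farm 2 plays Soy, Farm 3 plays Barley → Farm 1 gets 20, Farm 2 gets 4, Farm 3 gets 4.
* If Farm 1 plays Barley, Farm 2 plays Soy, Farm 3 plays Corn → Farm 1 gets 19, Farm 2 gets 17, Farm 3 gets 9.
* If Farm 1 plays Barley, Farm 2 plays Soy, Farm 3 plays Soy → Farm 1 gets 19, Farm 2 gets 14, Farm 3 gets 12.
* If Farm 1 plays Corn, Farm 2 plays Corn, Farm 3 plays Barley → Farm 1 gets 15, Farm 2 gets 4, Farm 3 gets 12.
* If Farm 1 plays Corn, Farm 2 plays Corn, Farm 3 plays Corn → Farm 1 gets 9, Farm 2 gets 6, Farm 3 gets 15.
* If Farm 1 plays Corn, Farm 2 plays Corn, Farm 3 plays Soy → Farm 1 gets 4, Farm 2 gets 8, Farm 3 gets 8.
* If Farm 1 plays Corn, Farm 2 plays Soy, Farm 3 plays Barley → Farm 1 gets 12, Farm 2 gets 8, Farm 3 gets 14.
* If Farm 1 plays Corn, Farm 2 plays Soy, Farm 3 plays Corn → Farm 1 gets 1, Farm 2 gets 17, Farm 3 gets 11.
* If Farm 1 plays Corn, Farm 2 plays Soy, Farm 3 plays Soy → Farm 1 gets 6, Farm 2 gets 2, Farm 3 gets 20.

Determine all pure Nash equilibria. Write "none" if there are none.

(Barley, Corn, Barley): Farm 1 can switch to Corn (8 → 15). Not NE.
(Barley, Corn, Corn): Farm 2 can switch to Soy (3 → 17). Not NE.
(Barley, Corn, Soy): Farm 1 can switch to Corn (3 → 4). Not NE.
(Barley, Soy, Barley): Farm 2 can switch to Corn (4 → 7). Not NE.
(Barley, Soy, Corn): Farm 3 can switch to Soy (9 → 12). Not NE.
(Barley, Soy, Soy): Farm 1 gets 19, best alternative 6; Farm 2 gets 14, best alternative 4; Farm 3 gets 12, best alternative 9. No profitable deviation — NE.
(Corn, Corn, Barley): Farm 2 can switch to Soy (4 → 8). Not NE.
(Corn, Corn, Corn): Farm 1 can switch to Barley (9 → 16). Not NE.
(Corn, Corn, Soy): Farm 3 can switch to Barley (8 → 12). Not NE.
(Corn, Soy, Barley): Farm 1 can switch to Barley (12 → 20). Not NE.
(Corn, Soy, Corn): Farm 1 can switch to Barley (1 → 19). Not NE.
(Corn, Soy, Soy): Farm 1 can switch to Barley (6 → 19). Not NE.

Pure NE: (Barley, Soy, Soy)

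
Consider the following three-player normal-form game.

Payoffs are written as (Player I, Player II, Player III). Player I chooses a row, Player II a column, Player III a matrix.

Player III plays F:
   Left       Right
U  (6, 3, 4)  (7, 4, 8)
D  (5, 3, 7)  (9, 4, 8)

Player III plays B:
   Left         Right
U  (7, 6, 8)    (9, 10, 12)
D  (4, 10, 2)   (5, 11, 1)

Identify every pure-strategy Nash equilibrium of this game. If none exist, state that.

Pure-strategy Nash equilibria: (U, Right, B), (D, Right, F)

(U, Left, F): Player II can switch to Right (3 → 4). Not NE.
(U, Left, B): Player II can switch to Right (6 → 10). Not NE.
(U, Right, F): Player I can switch to D (7 → 9). Not NE.
(U, Right, B): Player I gets 9, best alternative 5; Player II gets 10, best alternative 6; Player III gets 12, best alternative 8. No profitable deviation — NE.
(D, Left, F): Player I can switch to U (5 → 6). Not NE.
(D, Left, B): Player I can switch to U (4 → 7). Not NE.
(D, Right, F): Player I gets 9, best alternative 7; Player II gets 4, best alternative 3; Player III gets 8, best alternative 1. No profitable deviation — NE.
(D, Right, B): Player I can switch to U (5 → 9). Not NE.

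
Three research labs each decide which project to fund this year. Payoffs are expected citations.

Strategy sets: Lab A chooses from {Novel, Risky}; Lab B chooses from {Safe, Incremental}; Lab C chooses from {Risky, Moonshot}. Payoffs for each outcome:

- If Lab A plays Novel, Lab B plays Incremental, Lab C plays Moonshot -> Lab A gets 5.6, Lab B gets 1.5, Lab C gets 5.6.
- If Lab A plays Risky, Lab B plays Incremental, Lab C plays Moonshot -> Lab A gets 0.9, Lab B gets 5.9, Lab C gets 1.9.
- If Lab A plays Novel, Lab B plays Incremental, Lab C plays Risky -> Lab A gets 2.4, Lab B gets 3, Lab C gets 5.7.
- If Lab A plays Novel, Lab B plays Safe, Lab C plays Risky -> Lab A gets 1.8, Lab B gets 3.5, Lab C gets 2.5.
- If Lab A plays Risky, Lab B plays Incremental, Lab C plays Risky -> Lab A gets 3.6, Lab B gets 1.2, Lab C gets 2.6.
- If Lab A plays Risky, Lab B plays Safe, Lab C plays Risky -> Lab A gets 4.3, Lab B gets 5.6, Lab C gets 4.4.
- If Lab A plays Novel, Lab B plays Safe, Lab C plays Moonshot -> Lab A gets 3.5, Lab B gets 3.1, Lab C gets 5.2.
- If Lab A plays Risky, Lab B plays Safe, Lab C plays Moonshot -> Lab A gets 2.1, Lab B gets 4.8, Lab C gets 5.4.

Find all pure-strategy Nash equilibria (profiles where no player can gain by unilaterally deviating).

(Novel, Safe, Moonshot)

Mark each player's best response to every combination of opponents' strategies; a profile where every player is best-responding is a pure Nash equilibrium.
Lab A against (Safe, Risky): payoffs 1.8, 4.3 → best response Risky.
Lab A against (Safe, Moonshot): payoffs 3.5, 2.1 → best response Novel.
Lab A against (Incremental, Risky): payoffs 2.4, 3.6 → best response Risky.
Lab A against (Incremental, Moonshot): payoffs 5.6, 0.9 → best response Novel.
Lab B against (Novel, Risky): payoffs 3.5, 3 → best response Safe.
Lab B against (Novel, Moonshot): payoffs 3.1, 1.5 → best response Safe.
Lab B against (Risky, Risky): payoffs 5.6, 1.2 → best response Safe.
Lab B against (Risky, Moonshot): payoffs 4.8, 5.9 → best response Incremental.
Lab C against (Novel, Safe): payoffs 2.5, 5.2 → best response Moonshot.
Lab C against (Novel, Incremental): payoffs 5.7, 5.6 → best response Risky.
Lab C against (Risky, Safe): payoffs 4.4, 5.4 → best response Moonshot.
Lab C against (Risky, Incremental): payoffs 2.6, 1.9 → best response Risky.
Mutual best responses: (Novel, Safe, Moonshot).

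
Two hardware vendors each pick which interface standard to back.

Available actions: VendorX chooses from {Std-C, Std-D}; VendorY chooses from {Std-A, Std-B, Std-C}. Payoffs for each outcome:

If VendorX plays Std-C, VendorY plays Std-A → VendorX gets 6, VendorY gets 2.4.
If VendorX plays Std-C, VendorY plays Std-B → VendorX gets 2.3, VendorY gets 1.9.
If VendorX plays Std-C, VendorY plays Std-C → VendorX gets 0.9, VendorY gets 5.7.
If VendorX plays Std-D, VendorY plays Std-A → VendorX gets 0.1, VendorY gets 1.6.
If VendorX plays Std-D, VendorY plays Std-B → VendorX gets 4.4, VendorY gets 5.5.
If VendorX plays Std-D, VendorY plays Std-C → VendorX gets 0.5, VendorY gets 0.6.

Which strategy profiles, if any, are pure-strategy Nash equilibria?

(Std-C, Std-A): VendorY can switch to Std-C (2.4 → 5.7). Not NE.
(Std-C, Std-B): VendorX can switch to Std-D (2.3 → 4.4). Not NE.
(Std-C, Std-C): VendorX gets 0.9, best alternative 0.5; VendorY gets 5.7, best alternative 2.4. No profitable deviation — NE.
(Std-D, Std-A): VendorX can switch to Std-C (0.1 → 6). Not NE.
(Std-D, Std-B): VendorX gets 4.4, best alternative 2.3; VendorY gets 5.5, best alternative 1.6. No profitable deviation — NE.
(Std-D, Std-C): VendorX can switch to Std-C (0.5 → 0.9). Not NE.

(Std-C, Std-C) and (Std-D, Std-B)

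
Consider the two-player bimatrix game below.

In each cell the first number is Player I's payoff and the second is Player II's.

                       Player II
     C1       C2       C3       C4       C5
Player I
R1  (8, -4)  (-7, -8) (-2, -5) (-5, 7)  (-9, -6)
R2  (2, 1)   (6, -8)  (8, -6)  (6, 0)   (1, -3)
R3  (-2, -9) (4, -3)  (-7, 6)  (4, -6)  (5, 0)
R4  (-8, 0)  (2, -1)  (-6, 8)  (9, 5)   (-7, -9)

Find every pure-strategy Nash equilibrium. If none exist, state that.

This game has no pure Nash equilibrium.

Player I against C1: payoffs 8, 2, -2, -8 → best response R1.
Player I against C2: payoffs -7, 6, 4, 2 → best response R2.
Player I against C3: payoffs -2, 8, -7, -6 → best response R2.
Player I against C4: payoffs -5, 6, 4, 9 → best response R4.
Player I against C5: payoffs -9, 1, 5, -7 → best response R3.
Player II against R1: payoffs -4, -8, -5, 7, -6 → best response C4.
Player II against R2: payoffs 1, -8, -6, 0, -3 → best response C1.
Player II against R3: payoffs -9, -3, 6, -6, 0 → best response C3.
Player II against R4: payoffs 0, -1, 8, 5, -9 → best response C3.
No profile is a mutual best response for all players.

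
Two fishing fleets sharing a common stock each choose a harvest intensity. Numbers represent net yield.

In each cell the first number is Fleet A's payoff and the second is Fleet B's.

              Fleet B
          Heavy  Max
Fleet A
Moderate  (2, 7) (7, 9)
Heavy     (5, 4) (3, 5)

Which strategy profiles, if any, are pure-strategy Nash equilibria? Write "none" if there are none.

(Moderate, Max)

(Moderate, Heavy): Fleet A can switch to Heavy (2 → 5). Not NE.
(Moderate, Max): Fleet A gets 7, best alternative 3; Fleet B gets 9, best alternative 7. No profitable deviation — NE.
(Heavy, Heavy): Fleet B can switch to Max (4 → 5). Not NE.
(Heavy, Max): Fleet A can switch to Moderate (3 → 7). Not NE.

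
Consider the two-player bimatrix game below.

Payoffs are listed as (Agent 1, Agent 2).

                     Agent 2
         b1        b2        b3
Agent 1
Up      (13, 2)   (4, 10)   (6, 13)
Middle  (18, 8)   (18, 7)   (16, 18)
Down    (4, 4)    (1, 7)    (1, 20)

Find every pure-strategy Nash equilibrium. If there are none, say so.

(Up, b1): Agent 1 can switch to Middle (13 → 18). Not NE.
(Up, b2): Agent 1 can switch to Middle (4 → 18). Not NE.
(Up, b3): Agent 1 can switch to Middle (6 → 16). Not NE.
(Middle, b1): Agent 2 can switch to b3 (8 → 18). Not NE.
(Middle, b2): Agent 2 can switch to b1 (7 → 8). Not NE.
(Middle, b3): Agent 1 gets 16, best alternative 6; Agent 2 gets 18, best alternative 8. No profitable deviation — NE.
(Down, b1): Agent 1 can switch to Up (4 → 13). Not NE.
(Down, b2): Agent 1 can switch to Up (1 → 4). Not NE.
(Down, b3): Agent 1 can switch to Up (1 → 6). Not NE.

The unique pure-strategy Nash equilibrium is (Middle, b3).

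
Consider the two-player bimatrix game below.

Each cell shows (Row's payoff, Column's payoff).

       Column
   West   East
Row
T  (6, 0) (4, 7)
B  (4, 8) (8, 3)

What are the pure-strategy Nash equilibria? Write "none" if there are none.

Row against West: payoffs 6, 4 → best response T.
Row against East: payoffs 4, 8 → best response B.
Column against T: payoffs 0, 7 → best response East.
Column against B: payoffs 8, 3 → best response West.
No profile is a mutual best response for all players.

There is no pure-strategy Nash equilibrium.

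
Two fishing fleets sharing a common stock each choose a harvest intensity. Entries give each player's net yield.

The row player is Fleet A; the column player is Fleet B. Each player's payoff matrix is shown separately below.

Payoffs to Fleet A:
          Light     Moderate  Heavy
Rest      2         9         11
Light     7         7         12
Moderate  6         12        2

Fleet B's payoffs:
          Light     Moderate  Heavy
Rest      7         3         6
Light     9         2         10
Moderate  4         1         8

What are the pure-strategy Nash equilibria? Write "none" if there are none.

(Light, Heavy)

For each player, find the best response to each opponent profile; mutual best responses are the pure NE.
Fleet A against Light: payoffs 2, 7, 6 → best response Light.
Fleet A against Moderate: payoffs 9, 7, 12 → best response Moderate.
Fleet A against Heavy: payoffs 11, 12, 2 → best response Light.
Fleet B against Rest: payoffs 7, 3, 6 → best response Light.
Fleet B against Light: payoffs 9, 2, 10 → best response Heavy.
Fleet B against Moderate: payoffs 4, 1, 8 → best response Heavy.
Mutual best responses: (Light, Heavy).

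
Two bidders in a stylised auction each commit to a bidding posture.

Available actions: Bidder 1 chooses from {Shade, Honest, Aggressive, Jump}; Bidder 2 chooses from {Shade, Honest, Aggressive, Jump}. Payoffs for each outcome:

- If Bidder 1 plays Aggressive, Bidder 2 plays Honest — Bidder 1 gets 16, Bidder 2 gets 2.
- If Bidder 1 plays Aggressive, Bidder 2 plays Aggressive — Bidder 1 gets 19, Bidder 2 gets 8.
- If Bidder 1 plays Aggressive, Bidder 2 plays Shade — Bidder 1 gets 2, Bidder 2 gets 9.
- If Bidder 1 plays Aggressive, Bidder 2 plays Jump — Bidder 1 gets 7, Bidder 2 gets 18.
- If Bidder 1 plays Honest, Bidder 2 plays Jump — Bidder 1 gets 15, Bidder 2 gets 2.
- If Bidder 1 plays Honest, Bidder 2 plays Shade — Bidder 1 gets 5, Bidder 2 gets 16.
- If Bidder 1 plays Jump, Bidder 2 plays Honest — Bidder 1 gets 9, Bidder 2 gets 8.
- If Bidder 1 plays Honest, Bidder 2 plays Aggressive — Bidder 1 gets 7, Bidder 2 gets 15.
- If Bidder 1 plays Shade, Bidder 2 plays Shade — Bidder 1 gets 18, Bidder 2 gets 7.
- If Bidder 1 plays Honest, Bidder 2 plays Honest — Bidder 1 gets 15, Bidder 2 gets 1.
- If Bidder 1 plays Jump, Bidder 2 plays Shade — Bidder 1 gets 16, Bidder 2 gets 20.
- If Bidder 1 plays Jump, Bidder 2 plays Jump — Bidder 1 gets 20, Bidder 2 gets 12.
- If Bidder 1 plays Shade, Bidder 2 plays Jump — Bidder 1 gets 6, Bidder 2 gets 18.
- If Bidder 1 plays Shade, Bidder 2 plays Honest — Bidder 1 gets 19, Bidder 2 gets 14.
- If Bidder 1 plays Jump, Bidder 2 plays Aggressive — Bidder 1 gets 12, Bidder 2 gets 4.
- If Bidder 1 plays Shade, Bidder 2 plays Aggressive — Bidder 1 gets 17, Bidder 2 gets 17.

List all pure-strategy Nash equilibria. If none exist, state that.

There is no pure-strategy Nash equilibrium.

For each player, find the best response to each opponent profile; mutual best responses are the pure NE.
Bidder 1 against Shade: payoffs 18, 5, 2, 16 → best response Shade.
Bidder 1 against Honest: payoffs 19, 15, 16, 9 → best response Shade.
Bidder 1 against Aggressive: payoffs 17, 7, 19, 12 → best response Aggressive.
Bidder 1 against Jump: payoffs 6, 15, 7, 20 → best response Jump.
Bidder 2 against Shade: payoffs 7, 14, 17, 18 → best response Jump.
Bidder 2 against Honest: payoffs 16, 1, 15, 2 → best response Shade.
Bidder 2 against Aggressive: payoffs 9, 2, 8, 18 → best response Jump.
Bidder 2 against Jump: payoffs 20, 8, 4, 12 → best response Shade.
No profile is a mutual best response for all players.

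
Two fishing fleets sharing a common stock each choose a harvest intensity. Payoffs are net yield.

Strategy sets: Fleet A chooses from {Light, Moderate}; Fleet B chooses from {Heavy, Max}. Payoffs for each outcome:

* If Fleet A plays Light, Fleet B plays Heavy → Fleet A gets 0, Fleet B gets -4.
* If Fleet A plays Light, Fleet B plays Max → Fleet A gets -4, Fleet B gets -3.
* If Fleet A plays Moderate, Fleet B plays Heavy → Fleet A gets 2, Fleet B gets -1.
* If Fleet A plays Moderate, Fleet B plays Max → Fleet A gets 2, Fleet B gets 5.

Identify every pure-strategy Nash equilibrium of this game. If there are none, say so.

The unique pure-strategy Nash equilibrium is (Moderate, Max).

(Light, Heavy): Fleet A can switch to Moderate (0 → 2). Not NE.
(Light, Max): Fleet A can switch to Moderate (-4 → 2). Not NE.
(Moderate, Heavy): Fleet B can switch to Max (-1 → 5). Not NE.
(Moderate, Max): Fleet A gets 2, best alternative -4; Fleet B gets 5, best alternative -1. No profitable deviation — NE.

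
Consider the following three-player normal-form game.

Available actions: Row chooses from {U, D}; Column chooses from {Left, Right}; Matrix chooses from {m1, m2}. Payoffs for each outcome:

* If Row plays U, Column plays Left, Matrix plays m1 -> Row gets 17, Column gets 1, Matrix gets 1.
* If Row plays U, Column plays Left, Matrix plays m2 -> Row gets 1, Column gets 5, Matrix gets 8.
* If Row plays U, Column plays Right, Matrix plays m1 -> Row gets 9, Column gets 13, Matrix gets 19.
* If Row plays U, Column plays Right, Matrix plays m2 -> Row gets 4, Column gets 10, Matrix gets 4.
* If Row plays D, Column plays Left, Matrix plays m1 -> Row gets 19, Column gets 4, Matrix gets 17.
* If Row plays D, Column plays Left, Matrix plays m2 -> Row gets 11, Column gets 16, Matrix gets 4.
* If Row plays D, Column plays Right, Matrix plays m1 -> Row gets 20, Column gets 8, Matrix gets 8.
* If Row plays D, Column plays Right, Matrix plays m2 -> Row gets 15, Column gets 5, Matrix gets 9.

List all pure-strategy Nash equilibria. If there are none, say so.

This game has no pure Nash equilibrium.

Row against (Left, m1): payoffs 17, 19 → best response D.
Row against (Left, m2): payoffs 1, 11 → best response D.
Row against (Right, m1): payoffs 9, 20 → best response D.
Row against (Right, m2): payoffs 4, 15 → best response D.
Column against (U, m1): payoffs 1, 13 → best response Right.
Column against (U, m2): payoffs 5, 10 → best response Right.
Column against (D, m1): payoffs 4, 8 → best response Right.
Column against (D, m2): payoffs 16, 5 → best response Left.
Matrix against (U, Left): payoffs 1, 8 → best response m2.
Matrix against (U, Right): payoffs 19, 4 → best response m1.
Matrix against (D, Left): payoffs 17, 4 → best response m1.
Matrix against (D, Right): payoffs 8, 9 → best response m2.
No profile is a mutual best response for all players.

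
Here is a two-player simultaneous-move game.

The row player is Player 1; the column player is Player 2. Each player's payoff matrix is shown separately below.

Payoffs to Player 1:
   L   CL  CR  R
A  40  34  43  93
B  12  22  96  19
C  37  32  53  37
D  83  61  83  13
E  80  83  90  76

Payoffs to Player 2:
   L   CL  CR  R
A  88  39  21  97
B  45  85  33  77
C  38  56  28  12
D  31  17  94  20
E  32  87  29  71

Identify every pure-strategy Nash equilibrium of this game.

Mark each player's best response to every combination of opponents' strategies; a profile where every player is best-responding is a pure Nash equilibrium.
Player 1 against L: payoffs 40, 12, 37, 83, 80 → best response D.
Player 1 against CL: payoffs 34, 22, 32, 61, 83 → best response E.
Player 1 against CR: payoffs 43, 96, 53, 83, 90 → best response B.
Player 1 against R: payoffs 93, 19, 37, 13, 76 → best response A.
Player 2 against A: payoffs 88, 39, 21, 97 → best response R.
Player 2 against B: payoffs 45, 85, 33, 77 → best response CL.
Player 2 against C: payoffs 38, 56, 28, 12 → best response CL.
Player 2 against D: payoffs 31, 17, 94, 20 → best response CR.
Player 2 against E: payoffs 32, 87, 29, 71 → best response CL.
Mutual best responses: (A, R); (E, CL).

Pure-strategy Nash equilibria: (A, R); (E, CL)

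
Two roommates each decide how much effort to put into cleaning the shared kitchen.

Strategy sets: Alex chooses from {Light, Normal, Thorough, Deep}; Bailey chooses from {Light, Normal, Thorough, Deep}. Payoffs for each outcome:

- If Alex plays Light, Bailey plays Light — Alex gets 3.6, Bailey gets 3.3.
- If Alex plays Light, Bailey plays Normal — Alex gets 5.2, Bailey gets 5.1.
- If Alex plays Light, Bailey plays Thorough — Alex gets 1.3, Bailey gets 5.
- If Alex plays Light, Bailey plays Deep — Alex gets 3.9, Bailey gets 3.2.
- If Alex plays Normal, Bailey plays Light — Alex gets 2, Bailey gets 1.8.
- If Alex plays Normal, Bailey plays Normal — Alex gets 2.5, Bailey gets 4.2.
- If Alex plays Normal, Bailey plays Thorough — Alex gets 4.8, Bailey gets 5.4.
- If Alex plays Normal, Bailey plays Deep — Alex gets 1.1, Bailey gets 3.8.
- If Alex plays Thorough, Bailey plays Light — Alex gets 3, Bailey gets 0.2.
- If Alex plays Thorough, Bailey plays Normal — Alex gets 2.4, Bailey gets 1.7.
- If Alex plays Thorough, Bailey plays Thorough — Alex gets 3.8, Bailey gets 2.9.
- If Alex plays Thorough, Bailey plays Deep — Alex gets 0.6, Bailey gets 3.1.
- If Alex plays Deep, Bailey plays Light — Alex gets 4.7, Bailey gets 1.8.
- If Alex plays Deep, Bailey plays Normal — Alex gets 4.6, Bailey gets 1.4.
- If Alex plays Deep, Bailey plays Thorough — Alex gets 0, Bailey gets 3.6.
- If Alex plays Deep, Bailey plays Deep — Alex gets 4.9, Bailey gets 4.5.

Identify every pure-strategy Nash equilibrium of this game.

For each strategy profile, look for a profitable unilateral deviation.
(Light, Light): Alex can switch to Deep (3.6 → 4.7). Not NE.
(Light, Normal): Alex gets 5.2, best alternative 4.6; Bailey gets 5.1, best alternative 5. No profitable deviation — NE.
(Light, Thorough): Alex can switch to Normal (1.3 → 4.8). Not NE.
(Light, Deep): Alex can switch to Deep (3.9 → 4.9). Not NE.
(Normal, Light): Alex can switch to Light (2 → 3.6). Not NE.
(Normal, Normal): Alex can switch to Light (2.5 → 5.2). Not NE.
(Normal, Thorough): Alex gets 4.8, best alternative 3.8; Bailey gets 5.4, best alternative 4.2. No profitable deviation — NE.
(Normal, Deep): Alex can switch to Light (1.1 → 3.9). Not NE.
(Deep, Deep): Alex gets 4.9, best alternative 3.9; Bailey gets 4.5, best alternative 3.6. No profitable deviation — NE.
(The remaining 7 profiles each have a profitable deviation by the same check.)

(Light, Normal) and (Normal, Thorough) and (Deep, Deep)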